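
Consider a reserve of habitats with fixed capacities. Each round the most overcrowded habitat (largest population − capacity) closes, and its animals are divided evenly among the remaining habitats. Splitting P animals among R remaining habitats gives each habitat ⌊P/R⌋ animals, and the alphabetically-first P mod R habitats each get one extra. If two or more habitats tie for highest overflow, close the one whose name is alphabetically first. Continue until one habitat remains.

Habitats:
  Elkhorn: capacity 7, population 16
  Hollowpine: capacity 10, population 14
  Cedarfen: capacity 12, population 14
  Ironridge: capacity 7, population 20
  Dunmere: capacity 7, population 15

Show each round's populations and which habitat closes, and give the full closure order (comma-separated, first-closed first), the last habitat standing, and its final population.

Closure order: Ironridge, Elkhorn, Dunmere, Hollowpine
Last habitat: Cedarfen with 79 animals

Round 1: Cedarfen=14 Dunmere=15 Elkhorn=16 Hollowpine=14 Ironridge=20 → close Ironridge (overflow 13)
  20÷4 = 5 each, +1 to first 0
Round 2: Cedarfen=19 Dunmere=20 Elkhorn=21 Hollowpine=19 → close Elkhorn (overflow 14)
  21÷3 = 7 each, +1 to first 0
Round 3: Cedarfen=26 Dunmere=27 Hollowpine=26 → close Dunmere (overflow 20)
  27÷2 = 13 each, +1 to first 1
Round 4: Cedarfen=40 Hollowpine=39 → close Hollowpine (overflow 29)
  39÷1 = 39 each, +1 to first 0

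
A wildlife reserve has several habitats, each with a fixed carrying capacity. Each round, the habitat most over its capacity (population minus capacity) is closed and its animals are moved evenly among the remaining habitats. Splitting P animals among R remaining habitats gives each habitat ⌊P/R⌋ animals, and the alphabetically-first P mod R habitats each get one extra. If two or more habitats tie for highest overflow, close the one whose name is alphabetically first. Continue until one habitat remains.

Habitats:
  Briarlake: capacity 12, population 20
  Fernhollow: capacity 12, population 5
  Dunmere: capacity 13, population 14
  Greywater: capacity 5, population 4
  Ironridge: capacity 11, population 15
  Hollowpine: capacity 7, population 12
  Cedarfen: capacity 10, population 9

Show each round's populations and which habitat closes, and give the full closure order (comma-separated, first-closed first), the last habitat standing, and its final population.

Round 1: Briarlake=20 Cedarfen=9 Dunmere=14 Fernhollow=5 Greywater=4 Hollowpine=12 Ironridge=15 → close Briarlake (overflow 8)
  20÷6 = 3 each, +1 to first 2
Round 2: Cedarfen=13 Dunmere=18 Fernhollow=8 Greywater=7 Hollowpine=15 Ironridge=18 → close Hollowpine (overflow 8)
  15÷5 = 3 each, +1 to first 0
Round 3: Cedarfen=16 Dunmere=21 Fernhollow=11 Greywater=10 Ironridge=21 → close Ironridge (overflow 10)
  21÷4 = 5 each, +1 to first 1
Round 4: Cedarfen=22 Dunmere=26 Fernhollow=16 Greywater=15 → close Dunmere (overflow 13)
  26÷3 = 8 each, +1 to first 2
Round 5: Cedarfen=31 Fernhollow=25 Greywater=23 → close Cedarfen (overflow 21)
  31÷2 = 15 each, +1 to first 1
Round 6: Fernhollow=41 Greywater=38 → close Greywater (overflow 33)
  38÷1 = 38 each, +1 to first 0

Closure order: Briarlake, Hollowpine, Ironridge, Dunmere, Cedarfen, Greywater
Last habitat: Fernhollow with 79 animals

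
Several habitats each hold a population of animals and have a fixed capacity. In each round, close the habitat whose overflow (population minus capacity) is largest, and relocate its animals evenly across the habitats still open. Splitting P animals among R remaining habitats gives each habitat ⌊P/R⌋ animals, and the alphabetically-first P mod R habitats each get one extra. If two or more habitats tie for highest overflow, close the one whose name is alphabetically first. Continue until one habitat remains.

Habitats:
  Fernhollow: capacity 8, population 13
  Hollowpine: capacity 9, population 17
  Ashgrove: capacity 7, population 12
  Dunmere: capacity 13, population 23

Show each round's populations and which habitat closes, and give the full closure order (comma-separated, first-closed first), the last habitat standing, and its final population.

Closure order: Dunmere, Hollowpine, Ashgrove
Last habitat: Fernhollow with 65 animals

Round 1: Ashgrove=12 Dunmere=23 Fernhollow=13 Hollowpine=17 → close Dunmere (overflow 10)
  23÷3 = 7 each, +1 to first 2
Round 2: Ashgrove=20 Fernhollow=21 Hollowpine=24 → close Hollowpine (overflow 15)
  24÷2 = 12 each, +1 to first 0
Round 3: Ashgrove=32 Fernhollow=33 → close Ashgrove (overflow 25)
  32÷1 = 32 each, +1 to first 0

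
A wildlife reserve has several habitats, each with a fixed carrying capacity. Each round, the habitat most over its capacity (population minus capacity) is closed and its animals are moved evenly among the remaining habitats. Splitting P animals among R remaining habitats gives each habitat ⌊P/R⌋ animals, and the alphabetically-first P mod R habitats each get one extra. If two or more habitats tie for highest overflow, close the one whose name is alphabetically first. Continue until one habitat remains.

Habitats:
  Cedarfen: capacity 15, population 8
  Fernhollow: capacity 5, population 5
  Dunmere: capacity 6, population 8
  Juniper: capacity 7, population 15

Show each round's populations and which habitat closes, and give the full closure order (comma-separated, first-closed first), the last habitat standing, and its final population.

Round 1: Cedarfen=8 Dunmere=8 Fernhollow=5 Juniper=15 → close Juniper (overflow 8)
  15÷3 = 5 each, +1 to first 0
Round 2: Cedarfen=13 Dunmere=13 Fernhollow=10 → close Dunmere (overflow 7)
  13÷2 = 6 each, +1 to first 1
Round 3: Cedarfen=20 Fernhollow=16 → close Fernhollow (overflow 11)
  16÷1 = 16 each, +1 to first 0

Closure order: Juniper, Dunmere, Fernhollow
Last habitat: Cedarfen with 36 animals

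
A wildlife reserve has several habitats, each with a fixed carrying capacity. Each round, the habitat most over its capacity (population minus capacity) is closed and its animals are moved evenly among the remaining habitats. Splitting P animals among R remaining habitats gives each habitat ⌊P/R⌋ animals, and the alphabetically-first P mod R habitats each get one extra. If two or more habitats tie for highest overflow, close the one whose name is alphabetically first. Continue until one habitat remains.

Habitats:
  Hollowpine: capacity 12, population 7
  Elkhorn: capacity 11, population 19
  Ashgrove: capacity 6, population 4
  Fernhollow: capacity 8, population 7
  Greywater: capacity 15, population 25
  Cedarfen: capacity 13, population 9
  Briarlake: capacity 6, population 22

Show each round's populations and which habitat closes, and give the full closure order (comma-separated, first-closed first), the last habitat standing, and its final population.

Round 1: Ashgrove=4 Briarlake=22 Cedarfen=9 Elkhorn=19 Fernhollow=7 Greywater=25 Hollowpine=7 → close Briarlake (overflow 16)
  22÷6 = 3 each, +1 to first 4
Round 2: Ashgrove=8 Cedarfen=13 Elkhorn=23 Fernhollow=11 Greywater=28 Hollowpine=10 → close Greywater (overflow 13)
  28÷5 = 5 each, +1 to first 3
Round 3: Ashgrove=14 Cedarfen=19 Elkhorn=29 Fernhollow=16 Hollowpine=15 → close Elkhorn (overflow 18)
  29÷4 = 7 each, +1 to first 1
Round 4: Ashgrove=22 Cedarfen=26 Fernhollow=23 Hollowpine=22 → close Ashgrove (overflow 16)
  22÷3 = 7 each, +1 to first 1
Round 5: Cedarfen=34 Fernhollow=30 Hollowpine=29 → close Fernhollow (overflow 22)
  30÷2 = 15 each, +1 to first 0
Round 6: Cedarfen=49 Hollowpine=44 → close Cedarfen (overflow 36)
  49÷1 = 49 each, +1 to first 0

Closure order: Briarlake, Greywater, Elkhorn, Ashgrove, Fernhollow, Cedarfen
Last habitat: Hollowpine with 93 animals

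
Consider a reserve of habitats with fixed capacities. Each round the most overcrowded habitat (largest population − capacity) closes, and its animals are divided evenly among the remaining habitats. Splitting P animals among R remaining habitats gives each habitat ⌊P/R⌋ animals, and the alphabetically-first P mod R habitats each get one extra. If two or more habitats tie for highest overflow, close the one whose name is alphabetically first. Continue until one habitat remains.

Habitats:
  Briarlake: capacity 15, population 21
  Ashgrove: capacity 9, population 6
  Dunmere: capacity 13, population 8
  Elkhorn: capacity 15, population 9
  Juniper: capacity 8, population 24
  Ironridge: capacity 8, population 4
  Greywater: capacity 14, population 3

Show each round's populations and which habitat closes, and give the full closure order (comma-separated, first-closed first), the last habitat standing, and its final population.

Closure order: Juniper, Briarlake, Ashgrove, Dunmere, Ironridge, Elkhorn
Last habitat: Greywater with 75 animals

Round 1: Ashgrove=6 Briarlake=21 Dunmere=8 Elkhorn=9 Greywater=3 Ironridge=4 Juniper=24 → close Juniper (overflow 16)
  24÷6 = 4 each, +1 to first 0
Round 2: Ashgrove=10 Briarlake=25 Dunmere=12 Elkhorn=13 Greywater=7 Ironridge=8 → close Briarlake (overflow 10)
  25÷5 = 5 each, +1 to first 0
Round 3: Ashgrove=15 Dunmere=17 Elkhorn=18 Greywater=12 Ironridge=13 → close Ashgrove (overflow 6)
  15÷4 = 3 each, +1 to first 3
Round 4: Dunmere=21 Elkhorn=22 Greywater=16 Ironridge=16 → close Dunmere (overflow 8)
  21÷3 = 7 each, +1 to first 0
Round 5: Elkhorn=29 Greywater=23 Ironridge=23 → close Ironridge (overflow 15)
  23÷2 = 11 each, +1 to first 1
Round 6: Elkhorn=41 Greywater=34 → close Elkhorn (overflow 26)
  41÷1 = 41 each, +1 to first 0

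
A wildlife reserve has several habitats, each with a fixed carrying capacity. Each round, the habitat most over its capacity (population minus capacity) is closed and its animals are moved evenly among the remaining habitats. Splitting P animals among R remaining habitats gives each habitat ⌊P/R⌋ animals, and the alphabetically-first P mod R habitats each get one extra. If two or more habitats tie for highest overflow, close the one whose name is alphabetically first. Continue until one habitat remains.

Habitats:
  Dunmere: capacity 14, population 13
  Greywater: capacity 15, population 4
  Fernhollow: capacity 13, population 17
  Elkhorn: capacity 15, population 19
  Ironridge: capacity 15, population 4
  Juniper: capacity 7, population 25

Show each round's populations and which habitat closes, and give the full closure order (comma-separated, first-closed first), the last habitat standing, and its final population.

Closure order: Juniper, Elkhorn, Fernhollow, Dunmere, Greywater
Last habitat: Ironridge with 82 animals

Round 1: Dunmere=13 Elkhorn=19 Fernhollow=17 Greywater=4 Ironridge=4 Juniper=25 → close Juniper (overflow 18)
  25÷5 = 5 each, +1 to first 0
Round 2: Dunmere=18 Elkhorn=24 Fernhollow=22 Greywater=9 Ironridge=9 → close Elkhorn (overflow 9)
  24÷4 = 6 each, +1 to first 0
Round 3: Dunmere=24 Fernhollow=28 Greywater=15 Ironridge=15 → close Fernhollow (overflow 15)
  28÷3 = 9 each, +1 to first 1
Round 4: Dunmere=34 Greywater=24 Ironridge=24 → close Dunmere (overflow 20)
  34÷2 = 17 each, +1 to first 0
Round 5: Greywater=41 Ironridge=41 → close Greywater (overflow 26)
  41÷1 = 41 each, +1 to first 0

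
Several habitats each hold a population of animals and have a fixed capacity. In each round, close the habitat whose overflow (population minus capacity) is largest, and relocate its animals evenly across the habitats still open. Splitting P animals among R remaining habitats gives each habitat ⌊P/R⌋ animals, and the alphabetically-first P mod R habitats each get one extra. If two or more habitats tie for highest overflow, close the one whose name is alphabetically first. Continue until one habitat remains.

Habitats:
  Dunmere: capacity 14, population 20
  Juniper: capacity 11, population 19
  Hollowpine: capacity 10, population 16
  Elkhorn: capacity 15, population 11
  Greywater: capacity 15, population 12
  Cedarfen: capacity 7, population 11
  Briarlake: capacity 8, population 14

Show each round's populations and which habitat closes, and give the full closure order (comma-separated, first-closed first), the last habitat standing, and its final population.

Closure order: Juniper, Briarlake, Dunmere, Cedarfen, Hollowpine, Elkhorn
Last habitat: Greywater with 103 animals

Round 1: Briarlake=14 Cedarfen=11 Dunmere=20 Elkhorn=11 Greywater=12 Hollowpine=16 Juniper=19 → close Juniper (overflow 8)
  19÷6 = 3 each, +1 to first 1
Round 2: Briarlake=18 Cedarfen=14 Dunmere=23 Elkhorn=14 Greywater=15 Hollowpine=19 → close Briarlake (overflow 10)
  18÷5 = 3 each, +1 to first 3
Round 3: Cedarfen=18 Dunmere=27 Elkhorn=18 Greywater=18 Hollowpine=22 → close Dunmere (overflow 13)
  27÷4 = 6 each, +1 to first 3
Round 4: Cedarfen=25 Elkhorn=25 Greywater=25 Hollowpine=28 → close Cedarfen (overflow 18)
  25÷3 = 8 each, +1 to first 1
Round 5: Elkhorn=34 Greywater=33 Hollowpine=36 → close Hollowpine (overflow 26)
  36÷2 = 18 each, +1 to first 0
Round 6: Elkhorn=52 Greywater=51 → close Elkhorn (overflow 37)
  52÷1 = 52 each, +1 to first 0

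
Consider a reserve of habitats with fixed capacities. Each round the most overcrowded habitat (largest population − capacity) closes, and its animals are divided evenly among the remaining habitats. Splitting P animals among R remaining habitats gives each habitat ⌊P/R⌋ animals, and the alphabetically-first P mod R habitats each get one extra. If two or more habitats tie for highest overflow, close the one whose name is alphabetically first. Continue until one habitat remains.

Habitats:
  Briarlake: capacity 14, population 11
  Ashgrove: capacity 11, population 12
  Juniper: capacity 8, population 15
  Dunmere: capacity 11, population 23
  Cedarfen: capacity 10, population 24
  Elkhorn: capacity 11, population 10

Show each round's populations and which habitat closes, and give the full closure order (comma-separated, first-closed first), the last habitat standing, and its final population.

Round 1: Ashgrove=12 Briarlake=11 Cedarfen=24 Dunmere=23 Elkhorn=10 Juniper=15 → close Cedarfen (overflow 14)
  24÷5 = 4 each, +1 to first 4
Round 2: Ashgrove=17 Briarlake=16 Dunmere=28 Elkhorn=15 Juniper=19 → close Dunmere (overflow 17)
  28÷4 = 7 each, +1 to first 0
Round 3: Ashgrove=24 Briarlake=23 Elkhorn=22 Juniper=26 → close Juniper (overflow 18)
  26÷3 = 8 each, +1 to first 2
Round 4: Ashgrove=33 Briarlake=32 Elkhorn=30 → close Ashgrove (overflow 22)
  33÷2 = 16 each, +1 to first 1
Round 5: Briarlake=49 Elkhorn=46 → close Briarlake (overflow 35)
  49÷1 = 49 each, +1 to first 0

Closure order: Cedarfen, Dunmere, Juniper, Ashgrove, Briarlake
Last habitat: Elkhorn with 95 animals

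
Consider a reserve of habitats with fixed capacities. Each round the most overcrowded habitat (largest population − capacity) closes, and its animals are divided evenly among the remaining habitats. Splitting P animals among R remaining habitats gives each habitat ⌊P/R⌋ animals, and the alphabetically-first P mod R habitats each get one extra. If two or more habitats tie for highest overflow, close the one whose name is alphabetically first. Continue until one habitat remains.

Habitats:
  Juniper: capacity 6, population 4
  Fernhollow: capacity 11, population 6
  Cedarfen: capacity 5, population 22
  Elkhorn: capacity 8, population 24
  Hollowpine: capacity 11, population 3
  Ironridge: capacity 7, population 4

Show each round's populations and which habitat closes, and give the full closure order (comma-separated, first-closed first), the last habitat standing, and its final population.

Round 1: Cedarfen=22 Elkhorn=24 Fernhollow=6 Hollowpine=3 Ironridge=4 Juniper=4 → close Cedarfen (overflow 17)
  22÷5 = 4 each, +1 to first 2
Round 2: Elkhorn=29 Fernhollow=11 Hollowpine=7 Ironridge=8 Juniper=8 → close Elkhorn (overflow 21)
  29÷4 = 7 each, +1 to first 1
Round 3: Fernhollow=19 Hollowpine=14 Ironridge=15 Juniper=15 → close Juniper (overflow 9)
  15÷3 = 5 each, +1 to first 0
Round 4: Fernhollow=24 Hollowpine=19 Ironridge=20 → close Fernhollow (overflow 13)
  24÷2 = 12 each, +1 to first 0
Round 5: Hollowpine=31 Ironridge=32 → close Ironridge (overflow 25)
  32÷1 = 32 each, +1 to first 0

Closure order: Cedarfen, Elkhorn, Juniper, Fernhollow, Ironridge
Last habitat: Hollowpine with 63 animals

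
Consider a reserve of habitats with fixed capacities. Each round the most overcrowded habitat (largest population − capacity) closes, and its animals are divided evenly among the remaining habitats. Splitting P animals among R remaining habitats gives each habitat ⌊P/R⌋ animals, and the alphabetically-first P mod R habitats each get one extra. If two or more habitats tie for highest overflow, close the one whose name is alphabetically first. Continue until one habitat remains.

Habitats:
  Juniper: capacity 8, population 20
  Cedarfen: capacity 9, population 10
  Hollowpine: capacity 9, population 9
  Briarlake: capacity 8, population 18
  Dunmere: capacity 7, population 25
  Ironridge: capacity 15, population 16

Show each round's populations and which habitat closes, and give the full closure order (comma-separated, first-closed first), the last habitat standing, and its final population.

Closure order: Dunmere, Juniper, Briarlake, Cedarfen, Hollowpine
Last habitat: Ironridge with 98 animals

Round 1: Briarlake=18 Cedarfen=10 Dunmere=25 Hollowpine=9 Ironridge=16 Juniper=20 → close Dunmere (overflow 18)
  25÷5 = 5 each, +1 to first 0
Round 2: Briarlake=23 Cedarfen=15 Hollowpine=14 Ironridge=21 Juniper=25 → close Juniper (overflow 17)
  25÷4 = 6 each, +1 to first 1
Round 3: Briarlake=30 Cedarfen=21 Hollowpine=20 Ironridge=27 → close Briarlake (overflow 22)
  30÷3 = 10 each, +1 to first 0
Round 4: Cedarfen=31 Hollowpine=30 Ironridge=37 → close Cedarfen (overflow 22)
  31÷2 = 15 each, +1 to first 1
Round 5: Hollowpine=46 Ironridge=52 → close Hollowpine (overflow 37)
  46÷1 = 46 each, +1 to first 0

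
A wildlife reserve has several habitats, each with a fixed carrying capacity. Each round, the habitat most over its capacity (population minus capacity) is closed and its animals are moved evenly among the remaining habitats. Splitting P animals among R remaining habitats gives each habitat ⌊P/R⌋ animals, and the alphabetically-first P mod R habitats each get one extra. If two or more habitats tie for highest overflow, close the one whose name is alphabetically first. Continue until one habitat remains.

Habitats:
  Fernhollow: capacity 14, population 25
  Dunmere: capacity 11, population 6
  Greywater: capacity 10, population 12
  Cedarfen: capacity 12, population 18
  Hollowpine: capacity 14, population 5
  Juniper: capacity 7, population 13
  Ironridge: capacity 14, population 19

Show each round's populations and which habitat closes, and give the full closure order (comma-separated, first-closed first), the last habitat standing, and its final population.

Closure order: Fernhollow, Cedarfen, Juniper, Ironridge, Greywater, Dunmere
Last habitat: Hollowpine with 98 animals

Round 1: Cedarfen=18 Dunmere=6 Fernhollow=25 Greywater=12 Hollowpine=5 Ironridge=19 Juniper=13 → close Fernhollow (overflow 11)
  25÷6 = 4 each, +1 to first 1
Round 2: Cedarfen=23 Dunmere=10 Greywater=16 Hollowpine=9 Ironridge=23 Juniper=17 → close Cedarfen (overflow 11)
  23÷5 = 4 each, +1 to first 3
Round 3: Dunmere=15 Greywater=21 Hollowpine=14 Ironridge=27 Juniper=21 → close Juniper (overflow 14)
  21÷4 = 5 each, +1 to first 1
Round 4: Dunmere=21 Greywater=26 Hollowpine=19 Ironridge=32 → close Ironridge (overflow 18)
  32÷3 = 10 each, +1 to first 2
Round 5: Dunmere=32 Greywater=37 Hollowpine=29 → close Greywater (overflow 27)
  37÷2 = 18 each, +1 to first 1
Round 6: Dunmere=51 Hollowpine=47 → close Dunmere (overflow 40)
  51÷1 = 51 each, +1 to first 0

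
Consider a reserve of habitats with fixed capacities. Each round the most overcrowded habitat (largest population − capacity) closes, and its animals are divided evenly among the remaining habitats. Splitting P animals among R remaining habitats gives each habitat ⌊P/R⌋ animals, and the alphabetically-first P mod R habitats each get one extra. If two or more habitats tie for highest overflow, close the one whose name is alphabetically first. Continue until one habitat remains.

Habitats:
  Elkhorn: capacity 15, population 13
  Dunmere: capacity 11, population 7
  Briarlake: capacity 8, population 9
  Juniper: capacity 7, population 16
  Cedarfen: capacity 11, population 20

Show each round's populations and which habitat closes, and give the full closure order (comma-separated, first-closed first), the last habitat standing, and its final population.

Round 1: Briarlake=9 Cedarfen=20 Dunmere=7 Elkhorn=13 Juniper=16 → close Cedarfen (overflow 9)
  20÷4 = 5 each, +1 to first 0
Round 2: Briarlake=14 Dunmere=12 Elkhorn=18 Juniper=21 → close Juniper (overflow 14)
  21÷3 = 7 each, +1 to first 0
Round 3: Briarlake=21 Dunmere=19 Elkhorn=25 → close Briarlake (overflow 13)
  21÷2 = 10 each, +1 to first 1
Round 4: Dunmere=30 Elkhorn=35 → close Elkhorn (overflow 20)
  35÷1 = 35 each, +1 to first 0

Closure order: Cedarfen, Juniper, Briarlake, Elkhorn
Last habitat: Dunmere with 65 animals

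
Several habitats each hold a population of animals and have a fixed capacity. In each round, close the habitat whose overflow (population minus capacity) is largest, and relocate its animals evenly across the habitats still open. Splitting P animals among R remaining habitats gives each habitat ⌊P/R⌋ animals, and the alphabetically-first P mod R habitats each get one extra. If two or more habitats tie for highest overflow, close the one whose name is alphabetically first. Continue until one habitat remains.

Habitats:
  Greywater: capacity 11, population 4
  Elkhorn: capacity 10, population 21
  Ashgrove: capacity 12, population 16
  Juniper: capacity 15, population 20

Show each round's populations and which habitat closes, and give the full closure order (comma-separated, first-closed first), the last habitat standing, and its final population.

Round 1: Ashgrove=16 Elkhorn=21 Greywater=4 Juniper=20 → close Elkhorn (overflow 11)
  21÷3 = 7 each, +1 to first 0
Round 2: Ashgrove=23 Greywater=11 Juniper=27 → close Juniper (overflow 12)
  27÷2 = 13 each, +1 to first 1
Round 3: Ashgrove=37 Greywater=24 → close Ashgrove (overflow 25)
  37÷1 = 37 each, +1 to first 0

Closure order: Elkhorn, Juniper, Ashgrove
Last habitat: Greywater with 61 animals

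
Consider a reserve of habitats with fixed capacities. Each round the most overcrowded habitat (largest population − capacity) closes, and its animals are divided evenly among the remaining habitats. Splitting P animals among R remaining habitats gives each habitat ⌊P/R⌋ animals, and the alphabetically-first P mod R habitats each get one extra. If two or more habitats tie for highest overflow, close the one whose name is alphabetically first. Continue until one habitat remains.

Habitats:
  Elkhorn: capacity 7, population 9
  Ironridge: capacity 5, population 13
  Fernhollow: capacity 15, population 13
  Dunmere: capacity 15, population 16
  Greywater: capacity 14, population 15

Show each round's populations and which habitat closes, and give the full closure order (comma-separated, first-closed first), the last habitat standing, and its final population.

Round 1: Dunmere=16 Elkhorn=9 Fernhollow=13 Greywater=15 Ironridge=13 → close Ironridge (overflow 8)
  13÷4 = 3 each, +1 to first 1
Round 2: Dunmere=20 Elkhorn=12 Fernhollow=16 Greywater=18 → close Dunmere (overflow 5)
  20÷3 = 6 each, +1 to first 2
Round 3: Elkhorn=19 Fernhollow=23 Greywater=24 → close Elkhorn (overflow 12)
  19÷2 = 9 each, +1 to first 1
Round 4: Fernhollow=33 Greywater=33 → close Greywater (overflow 19)
  33÷1 = 33 each, +1 to first 0

Closure order: Ironridge, Dunmere, Elkhorn, Greywater
Last habitat: Fernhollow with 66 animals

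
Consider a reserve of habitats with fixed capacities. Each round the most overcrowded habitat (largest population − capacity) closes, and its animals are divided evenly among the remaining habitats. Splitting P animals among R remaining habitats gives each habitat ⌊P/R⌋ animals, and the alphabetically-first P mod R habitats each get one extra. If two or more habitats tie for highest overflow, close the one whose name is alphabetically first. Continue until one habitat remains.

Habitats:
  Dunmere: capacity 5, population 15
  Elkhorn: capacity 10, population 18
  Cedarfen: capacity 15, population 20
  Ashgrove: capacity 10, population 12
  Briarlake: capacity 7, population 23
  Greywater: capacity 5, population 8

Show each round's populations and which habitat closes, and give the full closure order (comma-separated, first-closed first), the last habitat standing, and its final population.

Round 1: Ashgrove=12 Briarlake=23 Cedarfen=20 Dunmere=15 Elkhorn=18 Greywater=8 → close Briarlake (overflow 16)
  23÷5 = 4 each, +1 to first 3
Round 2: Ashgrove=17 Cedarfen=25 Dunmere=20 Elkhorn=22 Greywater=12 → close Dunmere (overflow 15)
  20÷4 = 5 each, +1 to first 0
Round 3: Ashgrove=22 Cedarfen=30 Elkhorn=27 Greywater=17 → close Elkhorn (overflow 17)
  27÷3 = 9 each, +1 to first 0
Round 4: Ashgrove=31 Cedarfen=39 Greywater=26 → close Cedarfen (overflow 24)
  39÷2 = 19 each, +1 to first 1
Round 5: Ashgrove=51 Greywater=45 → close Ashgrove (overflow 41)
  51÷1 = 51 each, +1 to first 0

Closure order: Briarlake, Dunmere, Elkhorn, Cedarfen, Ashgrove
Last habitat: Greywater with 96 animals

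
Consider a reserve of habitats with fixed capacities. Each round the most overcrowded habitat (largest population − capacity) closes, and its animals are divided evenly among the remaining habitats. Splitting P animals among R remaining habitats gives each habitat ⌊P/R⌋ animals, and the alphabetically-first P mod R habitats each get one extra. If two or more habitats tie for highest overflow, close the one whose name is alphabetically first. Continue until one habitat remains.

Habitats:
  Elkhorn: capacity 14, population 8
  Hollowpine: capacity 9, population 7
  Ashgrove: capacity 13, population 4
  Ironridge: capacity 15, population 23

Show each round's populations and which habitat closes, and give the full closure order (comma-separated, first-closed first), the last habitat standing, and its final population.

Closure order: Ironridge, Hollowpine, Elkhorn
Last habitat: Ashgrove with 42 animals

Round 1: Ashgrove=4 Elkhorn=8 Hollowpine=7 Ironridge=23 → close Ironridge (overflow 8)
  23÷3 = 7 each, +1 to first 2
Round 2: Ashgrove=12 Elkhorn=16 Hollowpine=14 → close Hollowpine (overflow 5)
  14÷2 = 7 each, +1 to first 0
Round 3: Ashgrove=19 Elkhorn=23 → close Elkhorn (overflow 9)
  23÷1 = 23 each, +1 to first 0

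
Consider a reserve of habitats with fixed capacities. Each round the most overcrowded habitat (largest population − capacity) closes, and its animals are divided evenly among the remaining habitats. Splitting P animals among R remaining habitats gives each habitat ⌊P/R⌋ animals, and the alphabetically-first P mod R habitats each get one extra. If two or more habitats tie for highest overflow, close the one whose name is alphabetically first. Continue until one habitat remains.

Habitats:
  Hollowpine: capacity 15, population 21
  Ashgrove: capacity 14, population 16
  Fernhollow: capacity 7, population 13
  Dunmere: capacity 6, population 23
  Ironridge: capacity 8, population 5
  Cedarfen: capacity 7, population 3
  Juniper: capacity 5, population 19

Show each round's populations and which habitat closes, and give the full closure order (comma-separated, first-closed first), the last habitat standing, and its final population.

Round 1: Ashgrove=16 Cedarfen=3 Dunmere=23 Fernhollow=13 Hollowpine=21 Ironridge=5 Juniper=19 → close Dunmere (overflow 17)
  23÷6 = 3 each, +1 to first 5
Round 2: Ashgrove=20 Cedarfen=7 Fernhollow=17 Hollowpine=25 Ironridge=9 Juniper=22 → close Juniper (overflow 17)
  22÷5 = 4 each, +1 to first 2
Round 3: Ashgrove=25 Cedarfen=12 Fernhollow=21 Hollowpine=29 Ironridge=13 → close Fernhollow (overflow 14)
  21÷4 = 5 each, +1 to first 1
Round 4: Ashgrove=31 Cedarfen=17 Hollowpine=34 Ironridge=18 → close Hollowpine (overflow 19)
  34÷3 = 11 each, +1 to first 1
Round 5: Ashgrove=43 Cedarfen=28 Ironridge=29 → close Ashgrove (overflow 29)
  43÷2 = 21 each, +1 to first 1
Round 6: Cedarfen=50 Ironridge=50 → close Cedarfen (overflow 43)
  50÷1 = 50 each, +1 to first 0

Closure order: Dunmere, Juniper, Fernhollow, Hollowpine, Ashgrove, Cedarfen
Last habitat: Ironridge with 100 animals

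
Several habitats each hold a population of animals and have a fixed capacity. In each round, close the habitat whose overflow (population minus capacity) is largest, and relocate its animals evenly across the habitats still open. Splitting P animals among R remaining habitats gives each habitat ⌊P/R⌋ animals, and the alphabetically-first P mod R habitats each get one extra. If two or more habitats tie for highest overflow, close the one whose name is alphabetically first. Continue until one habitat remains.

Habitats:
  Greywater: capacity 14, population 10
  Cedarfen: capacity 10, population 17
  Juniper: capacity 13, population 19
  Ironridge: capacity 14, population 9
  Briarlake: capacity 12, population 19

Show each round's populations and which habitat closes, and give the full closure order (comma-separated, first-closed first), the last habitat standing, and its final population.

Round 1: Briarlake=19 Cedarfen=17 Greywater=10 Ironridge=9 Juniper=19 → close Briarlake (overflow 7)
  19÷4 = 4 each, +1 to first 3
Round 2: Cedarfen=22 Greywater=15 Ironridge=14 Juniper=23 → close Cedarfen (overflow 12)
  22÷3 = 7 each, +1 to first 1
Round 3: Greywater=23 Ironridge=21 Juniper=30 → close Juniper (overflow 17)
  30÷2 = 15 each, +1 to first 0
Round 4: Greywater=38 Ironridge=36 → close Greywater (overflow 24)
  38÷1 = 38 each, +1 to first 0

Closure order: Briarlake, Cedarfen, Juniper, Greywater
Last habitat: Ironridge with 74 animals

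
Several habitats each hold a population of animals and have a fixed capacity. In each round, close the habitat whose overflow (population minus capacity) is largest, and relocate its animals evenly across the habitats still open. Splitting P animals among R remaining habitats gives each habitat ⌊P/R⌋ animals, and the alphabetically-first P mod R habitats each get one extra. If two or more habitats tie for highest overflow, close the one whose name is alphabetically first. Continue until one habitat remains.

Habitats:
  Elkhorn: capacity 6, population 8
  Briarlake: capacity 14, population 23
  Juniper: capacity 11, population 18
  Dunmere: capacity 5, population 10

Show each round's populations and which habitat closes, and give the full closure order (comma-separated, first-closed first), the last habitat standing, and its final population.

Closure order: Briarlake, Juniper, Dunmere
Last habitat: Elkhorn with 59 animals

Round 1: Briarlake=23 Dunmere=10 Elkhorn=8 Juniper=18 → close Briarlake (overflow 9)
  23÷3 = 7 each, +1 to first 2
Round 2: Dunmere=18 Elkhorn=16 Juniper=25 → close Juniper (overflow 14)
  25÷2 = 12 each, +1 to first 1
Round 3: Dunmere=31 Elkhorn=28 → close Dunmere (overflow 26)
  31÷1 = 31 each, +1 to first 0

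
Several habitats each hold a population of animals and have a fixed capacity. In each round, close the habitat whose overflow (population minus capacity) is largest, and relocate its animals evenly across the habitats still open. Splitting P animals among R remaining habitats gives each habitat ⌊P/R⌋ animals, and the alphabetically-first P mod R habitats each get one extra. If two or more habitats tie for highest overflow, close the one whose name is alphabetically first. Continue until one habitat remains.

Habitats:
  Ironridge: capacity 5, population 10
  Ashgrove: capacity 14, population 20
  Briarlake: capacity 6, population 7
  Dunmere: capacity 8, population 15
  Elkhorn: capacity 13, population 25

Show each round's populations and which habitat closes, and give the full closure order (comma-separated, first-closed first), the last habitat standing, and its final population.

Round 1: Ashgrove=20 Briarlake=7 Dunmere=15 Elkhorn=25 Ironridge=10 → close Elkhorn (overflow 12)
  25÷4 = 6 each, +1 to first 1
Round 2: Ashgrove=27 Briarlake=13 Dunmere=21 Ironridge=16 → close Ashgrove (overflow 13)
  27÷3 = 9 each, +1 to first 0
Round 3: Briarlake=22 Dunmere=30 Ironridge=25 → close Dunmere (overflow 22)
  30÷2 = 15 each, +1 to first 0
Round 4: Briarlake=37 Ironridge=40 → close Ironridge (overflow 35)
  40÷1 = 40 each, +1 to first 0

Closure order: Elkhorn, Ashgrove, Dunmere, Ironridge
Last habitat: Briarlake with 77 animals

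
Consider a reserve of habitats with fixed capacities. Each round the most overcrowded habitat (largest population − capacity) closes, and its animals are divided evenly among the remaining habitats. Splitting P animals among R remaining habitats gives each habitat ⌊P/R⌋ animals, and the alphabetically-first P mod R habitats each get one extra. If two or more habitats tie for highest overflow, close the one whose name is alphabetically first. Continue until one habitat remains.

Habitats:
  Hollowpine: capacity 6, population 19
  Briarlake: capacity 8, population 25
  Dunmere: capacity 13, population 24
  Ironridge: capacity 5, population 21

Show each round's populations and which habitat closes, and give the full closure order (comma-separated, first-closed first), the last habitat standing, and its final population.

Closure order: Briarlake, Ironridge, Dunmere
Last habitat: Hollowpine with 89 animals

Round 1: Briarlake=25 Dunmere=24 Hollowpine=19 Ironridge=21 → close Briarlake (overflow 17)
  25÷3 = 8 each, +1 to first 1
Round 2: Dunmere=33 Hollowpine=27 Ironridge=29 → close Ironridge (overflow 24)
  29÷2 = 14 each, +1 to first 1
Round 3: Dunmere=48 Hollowpine=41 → close Dunmere (overflow 35)
  48÷1 = 48 each, +1 to first 0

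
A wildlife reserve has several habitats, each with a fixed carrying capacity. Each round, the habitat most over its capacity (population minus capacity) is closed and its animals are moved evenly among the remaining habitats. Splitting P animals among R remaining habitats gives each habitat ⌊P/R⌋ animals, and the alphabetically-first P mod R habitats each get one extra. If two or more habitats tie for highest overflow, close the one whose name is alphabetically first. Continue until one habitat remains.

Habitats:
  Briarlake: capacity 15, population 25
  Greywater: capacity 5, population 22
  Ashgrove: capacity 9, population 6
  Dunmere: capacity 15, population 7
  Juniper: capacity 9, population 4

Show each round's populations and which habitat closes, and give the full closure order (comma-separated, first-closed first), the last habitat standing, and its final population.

Closure order: Greywater, Briarlake, Ashgrove, Juniper
Last habitat: Dunmere with 64 animals

Round 1: Ashgrove=6 Briarlake=25 Dunmere=7 Greywater=22 Juniper=4 → close Greywater (overflow 17)
  22÷4 = 5 each, +1 to first 2
Round 2: Ashgrove=12 Briarlake=31 Dunmere=12 Juniper=9 → close Briarlake (overflow 16)
  31÷3 = 10 each, +1 to first 1
Round 3: Ashgrove=23 Dunmere=22 Juniper=19 → close Ashgrove (overflow 14)
  23÷2 = 11 each, +1 to first 1
Round 4: Dunmere=34 Juniper=30 → close Juniper (overflow 21)
  30÷1 = 30 each, +1 to first 0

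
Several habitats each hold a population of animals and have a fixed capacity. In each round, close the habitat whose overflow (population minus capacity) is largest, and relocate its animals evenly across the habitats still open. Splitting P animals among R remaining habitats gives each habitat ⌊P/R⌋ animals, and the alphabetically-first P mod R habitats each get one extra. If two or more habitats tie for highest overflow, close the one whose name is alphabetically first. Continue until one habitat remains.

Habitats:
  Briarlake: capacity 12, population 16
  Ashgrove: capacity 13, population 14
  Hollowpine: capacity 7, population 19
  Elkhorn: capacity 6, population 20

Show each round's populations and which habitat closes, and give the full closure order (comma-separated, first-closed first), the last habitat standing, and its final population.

Round 1: Ashgrove=14 Briarlake=16 Elkhorn=20 Hollowpine=19 → close Elkhorn (overflow 14)
  20÷3 = 6 each, +1 to first 2
Round 2: Ashgrove=21 Briarlake=23 Hollowpine=25 → close Hollowpine (overflow 18)
  25÷2 = 12 each, +1 to first 1
Round 3: Ashgrove=34 Briarlake=35 → close Briarlake (overflow 23)
  35÷1 = 35 each, +1 to first 0

Closure order: Elkhorn, Hollowpine, Briarlake
Last habitat: Ashgrove with 69 animals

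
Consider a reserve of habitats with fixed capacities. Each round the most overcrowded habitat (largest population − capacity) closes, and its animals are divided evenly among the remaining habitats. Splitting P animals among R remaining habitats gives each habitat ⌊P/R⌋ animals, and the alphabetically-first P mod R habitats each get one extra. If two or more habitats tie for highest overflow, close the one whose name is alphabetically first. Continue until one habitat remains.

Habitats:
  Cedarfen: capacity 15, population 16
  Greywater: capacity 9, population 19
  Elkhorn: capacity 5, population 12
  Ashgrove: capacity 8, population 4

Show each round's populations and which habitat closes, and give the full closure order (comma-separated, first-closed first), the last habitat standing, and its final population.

Round 1: Ashgrove=4 Cedarfen=16 Elkhorn=12 Greywater=19 → close Greywater (overflow 10)
  19÷3 = 6 each, +1 to first 1
Round 2: Ashgrove=11 Cedarfen=22 Elkhorn=18 → close Elkhorn (overflow 13)
  18÷2 = 9 each, +1 to first 0
Round 3: Ashgrove=20 Cedarfen=31 → close Cedarfen (overflow 16)
  31÷1 = 31 each, +1 to first 0

Closure order: Greywater, Elkhorn, Cedarfen
Last habitat: Ashgrove with 51 animals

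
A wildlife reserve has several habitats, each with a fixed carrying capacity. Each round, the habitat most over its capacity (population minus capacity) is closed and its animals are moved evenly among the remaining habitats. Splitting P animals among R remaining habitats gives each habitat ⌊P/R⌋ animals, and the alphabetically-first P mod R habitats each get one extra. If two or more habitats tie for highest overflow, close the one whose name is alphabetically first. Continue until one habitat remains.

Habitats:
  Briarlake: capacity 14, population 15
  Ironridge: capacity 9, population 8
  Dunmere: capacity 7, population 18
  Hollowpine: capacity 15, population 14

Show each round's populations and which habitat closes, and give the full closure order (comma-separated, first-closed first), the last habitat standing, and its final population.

Round 1: Briarlake=15 Dunmere=18 Hollowpine=14 Ironridge=8 → close Dunmere (overflow 11)
  18÷3 = 6 each, +1 to first 0
Round 2: Briarlake=21 Hollowpine=20 Ironridge=14 → close Briarlake (overflow 7)
  21÷2 = 10 each, +1 to first 1
Round 3: Hollowpine=31 Ironridge=24 → close Hollowpine (overflow 16)
  31÷1 = 31 each, +1 to first 0

Closure order: Dunmere, Briarlake, Hollowpine
Last habitat: Ironridge with 55 animals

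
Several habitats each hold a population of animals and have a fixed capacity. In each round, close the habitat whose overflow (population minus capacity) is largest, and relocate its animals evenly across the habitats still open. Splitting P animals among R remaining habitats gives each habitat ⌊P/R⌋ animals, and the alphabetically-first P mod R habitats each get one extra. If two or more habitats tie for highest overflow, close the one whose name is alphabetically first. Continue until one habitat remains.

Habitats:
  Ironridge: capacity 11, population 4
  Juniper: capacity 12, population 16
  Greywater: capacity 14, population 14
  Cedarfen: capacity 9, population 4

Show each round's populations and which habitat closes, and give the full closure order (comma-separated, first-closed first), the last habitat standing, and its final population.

Closure order: Juniper, Greywater, Cedarfen
Last habitat: Ironridge with 38 animals

Round 1: Cedarfen=4 Greywater=14 Ironridge=4 Juniper=16 → close Juniper (overflow 4)
  16÷3 = 5 each, +1 to first 1
Round 2: Cedarfen=10 Greywater=19 Ironridge=9 → close Greywater (overflow 5)
  19÷2 = 9 each, +1 to first 1
Round 3: Cedarfen=20 Ironridge=18 → close Cedarfen (overflow 11)
  20÷1 = 20 each, +1 to first 0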